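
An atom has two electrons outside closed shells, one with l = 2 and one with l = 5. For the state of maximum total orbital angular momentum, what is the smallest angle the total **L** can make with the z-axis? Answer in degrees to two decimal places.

The total orbital quantum number L ranges from |l₁ − l₂| to l₁ + l₂ in integer steps.
L ∈ {3, 4, 5, 6, 7}.
The maximum is L = 7, with |L_tot| = ℏ√(7·8) = 2√14 ℏ.
The minimum angle with z is arccos(7/√56) ≈ 20.70°.

θ_min ≈ 20.70°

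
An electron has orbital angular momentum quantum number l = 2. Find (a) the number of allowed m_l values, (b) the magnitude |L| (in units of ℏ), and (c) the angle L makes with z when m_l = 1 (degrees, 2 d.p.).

There are 2l+1 = 5 values of m_l.
|L| = ℏ√(2·3) = √6 ℏ ≈ 2.449ℏ.
For m_l = 1: cos θ = 1/√6, θ ≈ 65.91°.

5 values; |L| = √6 ℏ ≈ 2.449ℏ; θ(m_l=1) ≈ 65.91°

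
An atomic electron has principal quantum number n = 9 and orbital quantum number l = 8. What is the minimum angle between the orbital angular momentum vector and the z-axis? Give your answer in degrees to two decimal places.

|L| = ℏ√(l(l+1)) = 6√2 ℏ.
The smallest angle corresponds to the largest L_z, i.e. m_l = l = 8, giving L_z = 8ℏ.
cos θ_min = 8/√72, so θ_min ≈ 19.47°.

θ_min ≈ 19.47°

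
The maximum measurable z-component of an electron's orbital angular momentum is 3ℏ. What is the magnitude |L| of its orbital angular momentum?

|L| = 2√3 ℏ ≈ 3.464ℏ

Since max m_l = l, l = 3.
|L| = √(l(l+1)) ℏ = 2√3 ℏ.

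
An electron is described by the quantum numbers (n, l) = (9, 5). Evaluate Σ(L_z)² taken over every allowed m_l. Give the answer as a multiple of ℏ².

Σ(L_z)² = 110 ℏ²

The allowed m_l values are -5, -4, -3, -2, -1, 0, 1, 2, 3, 4, 5.
Σ m_l² = l(l+1)(2l+1)/3 = 5·6·11/3 = 110.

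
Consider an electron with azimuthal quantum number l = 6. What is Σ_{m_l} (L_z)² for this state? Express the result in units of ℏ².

m_l ∈ {-6, -5, -4, -3, -2, -1, 0, 1, 2, 3, 4, 5, 6}.
Summing m² from −6 to 6: Σ m_l² = 182.

Σ(L_z)² = 182 ℏ²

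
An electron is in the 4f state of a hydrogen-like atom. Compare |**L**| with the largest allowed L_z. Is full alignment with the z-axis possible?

For 4f, l = 3.
|L| = 2√3 ℏ ≈ 3.4641ℏ, while L_z,max = lℏ = 3ℏ.
Since |L| > L_z,max, the vector can never point exactly along z; the closest it comes is θ_min = arccos(3/√12) ≈ 30.0°.

No: L_z,max = 3ℏ < |L| = 2√3 ℏ ≈ 3.464ℏ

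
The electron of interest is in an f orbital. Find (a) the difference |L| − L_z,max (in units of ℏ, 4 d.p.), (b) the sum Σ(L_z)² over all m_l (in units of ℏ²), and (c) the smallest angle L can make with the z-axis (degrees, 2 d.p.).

|L|−L_z,max ≈ 0.4641ℏ; Σ(L_z)² = 28 ℏ²; θ_min ≈ 30.00°

An f state has l = 3.
|L| − L_z,max = (2√3 − 3)ℏ ≈ 0.4641ℏ.
Σ m_l² = 28, so Σ(L_z)² = 28 ℏ².
cos θ_min = 3/√12, so θ_min ≈ 30.00°.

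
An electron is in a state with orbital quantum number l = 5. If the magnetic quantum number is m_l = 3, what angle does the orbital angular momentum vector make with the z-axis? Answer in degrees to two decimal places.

|L| = ℏ√(l(l+1)) = √30 ℏ.
L_z = m_l ℏ = 3ℏ.
cos θ = L_z/|L| = 3/√30, so θ ≈ 56.79°.

θ ≈ 56.79°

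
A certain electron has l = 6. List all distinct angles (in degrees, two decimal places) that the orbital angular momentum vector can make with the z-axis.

θ ∈ {22.21°, 39.51°, 51.89°, 62.42°, 72.02°, 81.12°, 90.00°, 98.88°, 107.98°, 117.58°, 128.11°, 140.49°, 157.79°}

|L|² = l(l+1)ℏ² = 42ℏ², so |L| = √42 ℏ.
cos θ = m_l/√42 for each m_l ∈ {-6, -5, -4, -3, -2, -1, 0, 1, 2, 3, 4, 5, 6}.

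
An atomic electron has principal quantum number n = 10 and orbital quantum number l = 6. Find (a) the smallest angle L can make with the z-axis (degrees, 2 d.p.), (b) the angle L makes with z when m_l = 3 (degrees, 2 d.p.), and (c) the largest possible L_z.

cos θ_min = 6/√42, so θ_min ≈ 22.21°.
For m_l = 3: cos θ = 3/√42, θ ≈ 62.42°.
L_z,max = lℏ = 6ℏ.

θ_min ≈ 22.21°; θ(m_l=3) ≈ 62.42°; L_z,max = 6ℏ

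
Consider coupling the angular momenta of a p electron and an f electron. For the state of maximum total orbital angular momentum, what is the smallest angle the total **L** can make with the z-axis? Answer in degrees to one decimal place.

θ_min ≈ 26.6°

Angular momentum addition gives L = |l₁ − l₂|, …, l₁ + l₂.
So L can be 2, 3, 4.
The maximum is L = 4, with |L_tot| = ℏ√(4·5) = 2√5 ℏ.
The minimum angle with z is arccos(4/√20) ≈ 26.6°.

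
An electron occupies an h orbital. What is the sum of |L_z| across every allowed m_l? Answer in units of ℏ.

Σ|L_z| = 30 ℏ

An h state has l = 5.
The allowed m_l values are -5, -4, -3, -2, -1, 0, 1, 2, 3, 4, 5.
Σ|m_l| = 2(1+2+…+5) = 30.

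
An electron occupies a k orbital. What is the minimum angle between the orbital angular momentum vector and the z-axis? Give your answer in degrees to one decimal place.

The letter k corresponds to l = 7.
|L| = ℏ√(l(l+1)) = 2√14 ℏ.
The smallest angle corresponds to the largest L_z, i.e. m_l = l = 7, giving L_z = 7ℏ.
cos θ_min = 7/√56, so θ_min ≈ 20.7°.

θ_min ≈ 20.7°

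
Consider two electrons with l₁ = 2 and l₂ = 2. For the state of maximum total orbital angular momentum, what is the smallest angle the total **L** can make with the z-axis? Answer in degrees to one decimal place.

θ_min ≈ 26.6°

Angular momentum addition gives L = |l₁ − l₂|, …, l₁ + l₂.
L ∈ {0, 1, 2, 3, 4}.
The maximum is L = 4, with |L_tot| = ℏ√(4·5) = 2√5 ℏ.
The minimum angle with z is arccos(4/√20) ≈ 26.6°.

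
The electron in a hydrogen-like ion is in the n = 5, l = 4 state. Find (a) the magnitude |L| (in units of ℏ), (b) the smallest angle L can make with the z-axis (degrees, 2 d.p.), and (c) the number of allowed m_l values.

|L| = ℏ√(4·5) = 2√5 ℏ ≈ 4.472ℏ.
cos θ_min = 4/√20, so θ_min ≈ 26.57°.
There are 2l+1 = 9 values of m_l.

|L| = 2√5 ℏ ≈ 4.472ℏ; θ_min ≈ 26.57°; 9 values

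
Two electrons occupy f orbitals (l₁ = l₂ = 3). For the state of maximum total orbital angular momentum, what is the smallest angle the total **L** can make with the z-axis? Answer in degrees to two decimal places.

θ_min ≈ 22.21°

L runs from |3 − 3| = 0 to 3 + 3 = 6.
Allowed values: L = 0, 1, 2, 3, 4, 5, 6.
The maximum is L = 6, with |L_tot| = ℏ√(6·7) = √42 ℏ.
The minimum angle with z is arccos(6/√42) ≈ 22.21°.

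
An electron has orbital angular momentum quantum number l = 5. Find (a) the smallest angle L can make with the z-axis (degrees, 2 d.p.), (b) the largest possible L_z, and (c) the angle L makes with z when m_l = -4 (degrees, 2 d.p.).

θ_min ≈ 24.09°; L_z,max = 5ℏ; θ(m_l=-4) ≈ 136.91°

cos θ_min = 5/√30, so θ_min ≈ 24.09°.
L_z,max = lℏ = 5ℏ.
For m_l = -4: cos θ = -4/√30, θ ≈ 136.91°.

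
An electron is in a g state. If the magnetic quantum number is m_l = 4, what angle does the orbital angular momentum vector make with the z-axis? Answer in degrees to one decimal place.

The letter g corresponds to l = 4.
|L| = √(l(l+1)) ℏ = 2√5 ℏ.
L_z = m_l ℏ = 4ℏ.
cos θ = L_z/|L| = 4/√20, so θ ≈ 26.6°.

θ ≈ 26.6°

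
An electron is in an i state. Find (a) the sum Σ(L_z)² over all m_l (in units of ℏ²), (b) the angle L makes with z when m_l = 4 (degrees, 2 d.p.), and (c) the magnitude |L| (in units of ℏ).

Σ(L_z)² = 182 ℏ²; θ(m_l=4) ≈ 51.89°; |L| = √42 ℏ ≈ 6.481ℏ

For an i orbital, l = 6.
Σ m_l² = 182, so Σ(L_z)² = 182 ℏ².
For m_l = 4: cos θ = 4/√42, θ ≈ 51.89°.
|L| = ℏ√(6·7) = √42 ℏ ≈ 6.481ℏ.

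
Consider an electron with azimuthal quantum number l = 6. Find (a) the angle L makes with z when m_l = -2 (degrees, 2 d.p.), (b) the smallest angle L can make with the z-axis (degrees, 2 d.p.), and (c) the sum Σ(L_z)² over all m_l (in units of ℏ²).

θ(m_l=-2) ≈ 107.98°; θ_min ≈ 22.21°; Σ(L_z)² = 182 ℏ²

For m_l = -2: cos θ = -2/√42, θ ≈ 107.98°.
cos θ_min = 6/√42, so θ_min ≈ 22.21°.
Σ m_l² = 182, so Σ(L_z)² = 182 ℏ².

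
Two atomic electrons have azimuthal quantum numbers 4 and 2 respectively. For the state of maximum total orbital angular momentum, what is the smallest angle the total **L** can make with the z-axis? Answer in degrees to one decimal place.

θ_min ≈ 22.2°

By the triangle rule, |l₁ − l₂| ≤ L ≤ l₁ + l₂.
Allowed values: L = 2, 3, 4, 5, 6.
The maximum is L = 6, with |L_tot| = ℏ√(6·7) = √42 ℏ.
The minimum angle with z is arccos(6/√42) ≈ 22.2°.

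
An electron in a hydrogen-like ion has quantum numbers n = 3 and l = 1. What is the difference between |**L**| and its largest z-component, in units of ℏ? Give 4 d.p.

|L| = √2 ℏ ≈ 1.4142ℏ, while L_z,max = lℏ = 1ℏ.
The difference is (√2 − 1)ℏ ≈ 0.4142ℏ.

|L| − L_z,max ≈ 0.4142ℏ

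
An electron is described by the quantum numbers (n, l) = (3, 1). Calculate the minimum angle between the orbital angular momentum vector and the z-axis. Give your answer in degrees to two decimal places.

|L| = √(l(l+1)) ℏ = √2 ℏ.
The smallest angle corresponds to the largest L_z, i.e. m_l = l = 1, giving L_z = 1ℏ.
cos θ_min = 1/√2, so θ_min ≈ 45.00°.

θ_min ≈ 45.00°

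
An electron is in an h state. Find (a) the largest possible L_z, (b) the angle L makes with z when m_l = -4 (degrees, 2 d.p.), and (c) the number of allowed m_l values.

L_z,max = 5ℏ; θ(m_l=-4) ≈ 136.91°; 11 values

An h state has l = 5.
L_z,max = lℏ = 5ℏ.
For m_l = -4: cos θ = -4/√30, θ ≈ 136.91°.
There are 2l+1 = 11 values of m_l.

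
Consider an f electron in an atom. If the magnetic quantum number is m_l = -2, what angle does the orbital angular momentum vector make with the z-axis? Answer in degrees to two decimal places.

θ ≈ 125.26°

An f state has l = 3.
|L| = √(l(l+1)) ℏ = 2√3 ℏ.
L_z = m_l ℏ = −2ℏ.
cos θ = L_z/|L| = -2/√12, so θ ≈ 125.26°.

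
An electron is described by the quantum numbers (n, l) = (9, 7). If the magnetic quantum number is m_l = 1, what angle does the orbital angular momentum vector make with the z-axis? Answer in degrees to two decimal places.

|L|² = l(l+1)ℏ² = 56ℏ², so |L| = 2√14 ℏ.
L_z = m_l ℏ = 1ℏ.
cos θ = L_z/|L| = 1/√56, so θ ≈ 82.32°.

θ ≈ 82.32°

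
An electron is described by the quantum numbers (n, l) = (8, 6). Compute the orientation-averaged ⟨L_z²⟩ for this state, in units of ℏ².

⟨L_z²⟩ = 14 ℏ²

The allowed m_l values are -6, -5, -4, -3, -2, -1, 0, 1, 2, 3, 4, 5, 6.
⟨L_z²⟩ = ℏ²·(Σ m_l²)/(2l+1) = ℏ²·182/13 = 14ℏ².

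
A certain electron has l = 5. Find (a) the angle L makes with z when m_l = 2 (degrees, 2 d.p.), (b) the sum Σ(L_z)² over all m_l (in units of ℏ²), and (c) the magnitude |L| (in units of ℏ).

θ(m_l=2) ≈ 68.58°; Σ(L_z)² = 110 ℏ²; |L| = √30 ℏ ≈ 5.477ℏ

For m_l = 2: cos θ = 2/√30, θ ≈ 68.58°.
Σ m_l² = 110, so Σ(L_z)² = 110 ℏ².
|L| = ℏ√(5·6) = √30 ℏ ≈ 5.477ℏ.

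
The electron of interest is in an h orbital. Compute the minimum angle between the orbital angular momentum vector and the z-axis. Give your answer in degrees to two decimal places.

θ_min ≈ 24.09°

An h state has l = 5.
|L| = √(l(l+1)) ℏ = √30 ℏ.
The smallest angle corresponds to the largest L_z, i.e. m_l = l = 5, giving L_z = 5ℏ.
cos θ_min = 5/√30, so θ_min ≈ 24.09°.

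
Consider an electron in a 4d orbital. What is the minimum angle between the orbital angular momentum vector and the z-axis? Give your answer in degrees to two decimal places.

4d means n = 4, l = 2.
|L| = ℏ√(l(l+1)) = √6 ℏ.
The smallest angle corresponds to the largest L_z, i.e. m_l = l = 2, giving L_z = 2ℏ.
cos θ_min = 2/√6, so θ_min ≈ 35.26°.

θ_min ≈ 35.26°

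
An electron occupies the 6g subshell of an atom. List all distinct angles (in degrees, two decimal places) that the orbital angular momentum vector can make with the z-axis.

6g means n = 6, l = 4.
|L| = √(l(l+1)) ℏ = 2√5 ℏ.
cos θ = m_l/√20 for each m_l ∈ {-4, -3, -2, -1, 0, 1, 2, 3, 4}.

θ ∈ {26.57°, 47.87°, 63.43°, 77.08°, 90.00°, 102.92°, 116.57°, 132.13°, 153.43°}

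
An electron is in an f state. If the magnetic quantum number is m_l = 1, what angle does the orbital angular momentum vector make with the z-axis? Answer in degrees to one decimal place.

θ ≈ 73.2°

For an f orbital, l = 3.
|L| = √(l(l+1)) ℏ = 2√3 ℏ.
L_z = m_l ℏ = 1ℏ.
cos θ = L_z/|L| = 1/√12, so θ ≈ 73.2°.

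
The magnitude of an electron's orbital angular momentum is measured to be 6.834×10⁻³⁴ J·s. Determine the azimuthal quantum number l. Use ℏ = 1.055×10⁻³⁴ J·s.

|L|/ℏ = (6.834×10⁻³⁴)/(1.055×10⁻³⁴) ≈ 6.478.
(|L|/ℏ)² = l(l+1) ≈ 41.96 ⇒ l = 6.

l = 6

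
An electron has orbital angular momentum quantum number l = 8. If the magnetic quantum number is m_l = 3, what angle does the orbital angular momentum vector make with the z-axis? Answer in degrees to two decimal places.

θ ≈ 69.30°

|L|² = l(l+1)ℏ² = 72ℏ², so |L| = 6√2 ℏ.
L_z = m_l ℏ = 3ℏ.
cos θ = L_z/|L| = 3/√72, so θ ≈ 69.30°.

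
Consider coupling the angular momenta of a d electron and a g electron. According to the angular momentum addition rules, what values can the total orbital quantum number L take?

L = 2, 3, 4, 5, 6

L runs from |2 − 4| = 2 to 2 + 4 = 6.
Allowed values: L = 2, 3, 4, 5, 6.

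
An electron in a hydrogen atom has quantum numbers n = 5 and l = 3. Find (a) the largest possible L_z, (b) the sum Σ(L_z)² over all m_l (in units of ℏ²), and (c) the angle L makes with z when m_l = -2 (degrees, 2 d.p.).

L_z,max = lℏ = 3ℏ.
Σ m_l² = 28, so Σ(L_z)² = 28 ℏ².
For m_l = -2: cos θ = -2/√12, θ ≈ 125.26°.

L_z,max = 3ℏ; Σ(L_z)² = 28 ℏ²; θ(m_l=-2) ≈ 125.26°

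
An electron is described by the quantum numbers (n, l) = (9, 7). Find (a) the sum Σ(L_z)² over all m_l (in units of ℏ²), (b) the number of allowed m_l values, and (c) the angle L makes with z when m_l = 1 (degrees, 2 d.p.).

Σ(L_z)² = 280 ℏ²; 15 values; θ(m_l=1) ≈ 82.32°

Σ m_l² = 280, so Σ(L_z)² = 280 ℏ².
There are 2l+1 = 15 values of m_l.
For m_l = 1: cos θ = 1/√56, θ ≈ 82.32°.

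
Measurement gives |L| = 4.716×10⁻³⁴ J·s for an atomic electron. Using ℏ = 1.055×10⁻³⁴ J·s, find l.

|L|/ℏ = (4.716×10⁻³⁴)/(1.055×10⁻³⁴) ≈ 4.470.
(|L|/ℏ)² = l(l+1) ≈ 19.98 ⇒ l = 4.

l = 4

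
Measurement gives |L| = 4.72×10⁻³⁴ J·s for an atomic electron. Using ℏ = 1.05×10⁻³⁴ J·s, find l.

|L|/ℏ = (4.72×10⁻³⁴)/(1.05×10⁻³⁴) ≈ 4.495.
(|L|/ℏ)² = l(l+1) ≈ 20.21 ⇒ l = 4.

l = 4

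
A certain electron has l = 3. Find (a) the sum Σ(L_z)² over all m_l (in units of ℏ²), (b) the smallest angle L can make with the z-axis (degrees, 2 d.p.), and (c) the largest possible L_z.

Σ m_l² = 28, so Σ(L_z)² = 28 ℏ².
cos θ_min = 3/√12, so θ_min ≈ 30.00°.
L_z,max = lℏ = 3ℏ.

Σ(L_z)² = 28 ℏ²; θ_min ≈ 30.00°; L_z,max = 3ℏ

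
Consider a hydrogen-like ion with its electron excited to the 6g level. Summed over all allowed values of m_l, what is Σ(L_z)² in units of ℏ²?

Σ(L_z)² = 60 ℏ²

The 6g level has l = 4.
m_l runs from −4 to 4, i.e. {-4, -3, -2, -1, 0, 1, 2, 3, 4}.
Σ m_l² = l(l+1)(2l+1)/3 = 4·5·9/3 = 60.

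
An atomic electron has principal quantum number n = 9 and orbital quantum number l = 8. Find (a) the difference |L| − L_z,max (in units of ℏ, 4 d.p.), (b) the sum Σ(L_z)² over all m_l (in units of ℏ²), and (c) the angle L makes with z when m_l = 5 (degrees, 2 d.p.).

|L| − L_z,max = (6√2 − 8)ℏ ≈ 0.4853ℏ.
Σ m_l² = 408, so Σ(L_z)² = 408 ℏ².
For m_l = 5: cos θ = 5/√72, θ ≈ 53.90°.

|L|−L_z,max ≈ 0.4853ℏ; Σ(L_z)² = 408 ℏ²; θ(m_l=5) ≈ 53.90°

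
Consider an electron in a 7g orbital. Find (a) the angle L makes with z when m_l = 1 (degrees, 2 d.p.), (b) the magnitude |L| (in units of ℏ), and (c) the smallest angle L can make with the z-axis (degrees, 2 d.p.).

The 7g subshell has l = 4.
For m_l = 1: cos θ = 1/√20, θ ≈ 77.08°.
|L| = ℏ√(4·5) = 2√5 ℏ ≈ 4.472ℏ.
cos θ_min = 4/√20, so θ_min ≈ 26.57°.

θ(m_l=1) ≈ 77.08°; |L| = 2√5 ℏ ≈ 4.472ℏ; θ_min ≈ 26.57°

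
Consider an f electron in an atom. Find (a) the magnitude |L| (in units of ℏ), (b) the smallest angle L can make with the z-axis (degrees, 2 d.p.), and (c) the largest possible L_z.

|L| = 2√3 ℏ ≈ 3.464ℏ; θ_min ≈ 30.00°; L_z,max = 3ℏ

The letter f corresponds to l = 3.
|L| = ℏ√(3·4) = 2√3 ℏ ≈ 3.464ℏ.
cos θ_min = 3/√12, so θ_min ≈ 30.00°.
L_z,max = lℏ = 3ℏ.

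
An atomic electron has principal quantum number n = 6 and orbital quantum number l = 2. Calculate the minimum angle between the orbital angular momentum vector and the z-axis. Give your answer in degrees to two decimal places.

|L| = ℏ√(l(l+1)) = √6 ℏ.
The smallest angle corresponds to the largest L_z, i.e. m_l = l = 2, giving L_z = 2ℏ.
cos θ_min = 2/√6, so θ_min ≈ 35.26°.

θ_min ≈ 35.26°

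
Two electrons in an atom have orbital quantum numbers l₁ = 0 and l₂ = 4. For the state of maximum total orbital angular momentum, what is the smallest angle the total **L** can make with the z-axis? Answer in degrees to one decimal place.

θ_min ≈ 26.6°

The total orbital quantum number L ranges from |l₁ − l₂| to l₁ + l₂ in integer steps.
So L can be 4.
The maximum is L = 4, with |L_tot| = ℏ√(4·5) = 2√5 ℏ.
The minimum angle with z is arccos(4/√20) ≈ 26.6°.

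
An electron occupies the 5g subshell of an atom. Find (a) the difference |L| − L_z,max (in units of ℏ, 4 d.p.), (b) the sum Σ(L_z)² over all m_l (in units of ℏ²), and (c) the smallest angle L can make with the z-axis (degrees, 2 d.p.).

|L|−L_z,max ≈ 0.4721ℏ; Σ(L_z)² = 60 ℏ²; θ_min ≈ 26.57°

5g means n = 5, l = 4.
|L| − L_z,max = (2√5 − 4)ℏ ≈ 0.4721ℏ.
Σ m_l² = 60, so Σ(L_z)² = 60 ℏ².
cos θ_min = 4/√20, so θ_min ≈ 26.57°.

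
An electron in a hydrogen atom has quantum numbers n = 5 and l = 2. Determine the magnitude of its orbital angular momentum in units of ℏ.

|L| = ℏ√(l(l+1)) = ℏ√(2·3) = √6 ℏ

|L| = √6 ℏ ≈ 2.449ℏ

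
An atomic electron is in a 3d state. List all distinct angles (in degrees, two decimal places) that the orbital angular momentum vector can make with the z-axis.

3d means n = 3, l = 2.
|L| = √(l(l+1)) ℏ = √6 ℏ.
cos θ = m_l/√6 for each m_l ∈ {-2, -1, 0, 1, 2}.

θ ∈ {35.26°, 65.91°, 90.00°, 114.09°, 144.74°}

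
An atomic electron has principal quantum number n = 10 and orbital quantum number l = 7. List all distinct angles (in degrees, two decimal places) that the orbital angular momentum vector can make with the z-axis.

|L|² = l(l+1)ℏ² = 56ℏ², so |L| = 2√14 ℏ.
cos θ = m_l/√56 for each m_l ∈ {-7, -6, -5, -4, -3, -2, -1, 0, 1, 2, 3, 4, 5, 6, 7}.

θ ∈ {20.70°, 36.70°, 48.08°, 57.69°, 66.37°, 74.50°, 82.32°, 90.00°, 97.68°, 105.50°, 113.63°, 122.31°, 131.92°, 143.30°, 159.30°}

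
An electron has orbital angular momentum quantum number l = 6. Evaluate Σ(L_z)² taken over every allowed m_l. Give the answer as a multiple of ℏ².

The allowed m_l values are -6, -5, -4, -3, -2, -1, 0, 1, 2, 3, 4, 5, 6.
Σ m_l² = l(l+1)(2l+1)/3 = 6·7·13/3 = 182.

Σ(L_z)² = 182 ℏ²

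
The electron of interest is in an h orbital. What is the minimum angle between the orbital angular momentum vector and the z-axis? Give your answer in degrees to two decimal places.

The letter h corresponds to l = 5.
|L| = √(l(l+1)) ℏ = √30 ℏ.
The smallest angle corresponds to the largest L_z, i.e. m_l = l = 5, giving L_z = 5ℏ.
cos θ_min = 5/√30, so θ_min ≈ 24.09°.

θ_min ≈ 24.09°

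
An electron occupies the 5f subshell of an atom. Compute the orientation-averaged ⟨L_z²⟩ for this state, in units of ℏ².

The 5f subshell has l = 3.
The allowed m_l values are -3, -2, -1, 0, 1, 2, 3.
Average of L_z² over 7 states: 28/7 ℏ² = 4 ℏ².

⟨L_z²⟩ = 4 ℏ²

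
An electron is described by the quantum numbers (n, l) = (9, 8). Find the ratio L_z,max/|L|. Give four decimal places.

L_z,max/|L| = 0.9428

|L| = 6√2 ℏ ≈ 8.4853ℏ, while L_z,max = lℏ = 8ℏ.
L_z,max/|L| = 8/√72 = 0.9428.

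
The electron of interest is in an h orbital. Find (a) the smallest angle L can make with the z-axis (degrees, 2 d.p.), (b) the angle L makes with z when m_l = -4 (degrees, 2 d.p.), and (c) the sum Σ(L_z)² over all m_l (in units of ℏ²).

θ_min ≈ 24.09°; θ(m_l=-4) ≈ 136.91°; Σ(L_z)² = 110 ℏ²

For an h orbital, l = 5.
cos θ_min = 5/√30, so θ_min ≈ 24.09°.
For m_l = -4: cos θ = -4/√30, θ ≈ 136.91°.
Σ m_l² = 110, so Σ(L_z)² = 110 ℏ².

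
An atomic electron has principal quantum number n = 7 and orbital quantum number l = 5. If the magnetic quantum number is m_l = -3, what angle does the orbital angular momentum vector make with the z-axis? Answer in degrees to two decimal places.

θ ≈ 123.21°

|L| = √(l(l+1)) ℏ = √30 ℏ.
L_z = m_l ℏ = −3ℏ.
cos θ = L_z/|L| = -3/√30, so θ ≈ 123.21°.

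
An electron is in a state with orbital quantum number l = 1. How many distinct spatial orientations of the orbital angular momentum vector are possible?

3

The number of m_l values is 2l + 1 = 2·1 + 1 = 3.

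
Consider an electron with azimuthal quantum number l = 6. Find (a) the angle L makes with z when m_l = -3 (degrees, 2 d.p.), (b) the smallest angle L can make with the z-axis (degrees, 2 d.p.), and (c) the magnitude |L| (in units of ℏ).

θ(m_l=-3) ≈ 117.58°; θ_min ≈ 22.21°; |L| = √42 ℏ ≈ 6.481ℏ

For m_l = -3: cos θ = -3/√42, θ ≈ 117.58°.
cos θ_min = 6/√42, so θ_min ≈ 22.21°.
|L| = ℏ√(6·7) = √42 ℏ ≈ 6.481ℏ.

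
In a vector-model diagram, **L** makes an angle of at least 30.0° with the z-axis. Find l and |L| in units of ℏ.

At minimum angle, m_l = l, so cos θ = l/√(l(l+1)); cos²θ = l/(l+1) = 0.7500.
Solving: l = 3.
Then |L| = ℏ√(3·4) = 2√3 ℏ.

l = 3, |L| = 2√3 ℏ ≈ 3.464ℏ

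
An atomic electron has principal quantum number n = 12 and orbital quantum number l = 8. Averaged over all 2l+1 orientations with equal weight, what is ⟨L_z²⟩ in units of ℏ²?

The allowed m_l values are -8, -7, -6, -5, -4, -3, -2, -1, 0, 1, 2, 3, 4, 5, 6, 7, 8.
⟨L_z²⟩ = ℏ²·l(l+1)/3 = 24ℏ².

⟨L_z²⟩ = 24 ℏ²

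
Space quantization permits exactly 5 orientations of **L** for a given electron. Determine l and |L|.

5 = 2l + 1, so l = (5−1)/2 = 2.
Then |L| = √(l(l+1)) ℏ = √6 ℏ.

l = 2, |L| = √6 ℏ ≈ 2.449ℏ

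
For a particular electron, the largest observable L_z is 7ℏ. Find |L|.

The maximum L_z equals lℏ, giving l = 7.
Then |L| = ℏ√(7·8) = 2√14 ℏ.

|L| = 2√14 ℏ ≈ 7.483ℏ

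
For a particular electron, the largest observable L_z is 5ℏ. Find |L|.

The maximum L_z equals lℏ, giving l = 5.
|L| = ℏ√(l(l+1)) = √30 ℏ.

|L| = √30 ℏ ≈ 5.477ℏ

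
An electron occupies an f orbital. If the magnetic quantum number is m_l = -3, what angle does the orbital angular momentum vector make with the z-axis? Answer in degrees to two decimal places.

θ ≈ 150.00°

For an f orbital, l = 3.
|L|² = l(l+1)ℏ² = 12ℏ², so |L| = 2√3 ℏ.
L_z = m_l ℏ = −3ℏ.
cos θ = L_z/|L| = -3/√12, so θ ≈ 150.00°.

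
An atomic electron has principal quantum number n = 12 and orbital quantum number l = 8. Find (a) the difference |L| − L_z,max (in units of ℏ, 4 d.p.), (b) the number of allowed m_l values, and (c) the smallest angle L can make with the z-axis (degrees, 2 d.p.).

|L| − L_z,max = (6√2 − 8)ℏ ≈ 0.4853ℏ.
There are 2l+1 = 17 values of m_l.
cos θ_min = 8/√72, so θ_min ≈ 19.47°.

|L|−L_z,max ≈ 0.4853ℏ; 17 values; θ_min ≈ 19.47°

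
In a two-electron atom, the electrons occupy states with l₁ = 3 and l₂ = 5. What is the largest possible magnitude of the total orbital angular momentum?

The total orbital quantum number L ranges from |l₁ − l₂| to l₁ + l₂ in integer steps.
L ∈ {2, 3, 4, 5, 6, 7, 8}.
The largest magnitude corresponds to L = 8: |L_tot| = ℏ√(8·9) = 6√2 ℏ.

|L_tot|_max = 6√2 ℏ ≈ 8.485ℏ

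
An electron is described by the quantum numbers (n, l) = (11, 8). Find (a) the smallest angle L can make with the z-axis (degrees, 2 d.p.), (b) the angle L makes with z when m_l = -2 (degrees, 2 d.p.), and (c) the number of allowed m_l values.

θ_min ≈ 19.47°; θ(m_l=-2) ≈ 103.63°; 17 values

cos θ_min = 8/√72, so θ_min ≈ 19.47°.
For m_l = -2: cos θ = -2/√72, θ ≈ 103.63°.
There are 2l+1 = 17 values of m_l.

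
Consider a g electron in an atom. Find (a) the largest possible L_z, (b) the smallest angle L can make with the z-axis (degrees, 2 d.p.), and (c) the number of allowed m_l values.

L_z,max = 4ℏ; θ_min ≈ 26.57°; 9 values

A g state has l = 4.
L_z,max = lℏ = 4ℏ.
cos θ_min = 4/√20, so θ_min ≈ 26.57°.
There are 2l+1 = 9 values of m_l.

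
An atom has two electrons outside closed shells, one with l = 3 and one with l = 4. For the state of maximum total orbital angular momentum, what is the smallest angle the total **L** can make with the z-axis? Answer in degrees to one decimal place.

θ_min ≈ 20.7°

L runs from |3 − 4| = 1 to 3 + 4 = 7.
So L can be 1, 2, 3, 4, 5, 6, 7.
The maximum is L = 7, with |L_tot| = ℏ√(7·8) = 2√14 ℏ.
The minimum angle with z is arccos(7/√56) ≈ 20.7°.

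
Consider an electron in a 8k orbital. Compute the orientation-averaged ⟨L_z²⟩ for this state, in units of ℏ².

For 8k, l = 7.
The allowed m_l values are -7, -6, -5, -4, -3, -2, -1, 0, 1, 2, 3, 4, 5, 6, 7.
⟨L_z²⟩ = ℏ²·l(l+1)/3 = 18.67ℏ².

⟨L_z²⟩ = 18.67 ℏ²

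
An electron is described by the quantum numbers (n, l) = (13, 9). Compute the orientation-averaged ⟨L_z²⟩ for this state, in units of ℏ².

m_l runs from −9 to 9, i.e. {-9, -8, -7, -6, -5, -4, -3, -2, -1, 0, 1, 2, 3, 4, 5, 6, 7, 8, 9}.
Average of L_z² over 19 states: 570/19 ℏ² = 30 ℏ².

⟨L_z²⟩ = 30 ℏ²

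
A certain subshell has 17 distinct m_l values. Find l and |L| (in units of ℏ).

l = 8, |L| = 6√2 ℏ ≈ 8.485ℏ

Since there are 2l+1 = 17 values of m_l, l = 8.
|L| = ℏ√(l(l+1)) = ℏ√(8·9) = 6√2 ℏ.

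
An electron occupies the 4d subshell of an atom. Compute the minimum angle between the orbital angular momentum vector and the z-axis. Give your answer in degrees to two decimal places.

θ_min ≈ 35.26°

The 4d subshell has l = 2.
|L| = √(l(l+1)) ℏ = √6 ℏ.
The smallest angle corresponds to the largest L_z, i.e. m_l = l = 2, giving L_z = 2ℏ.
cos θ_min = 2/√6, so θ_min ≈ 35.26°.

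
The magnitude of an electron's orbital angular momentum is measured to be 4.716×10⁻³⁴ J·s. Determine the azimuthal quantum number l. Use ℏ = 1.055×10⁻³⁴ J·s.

l = 4

|L|/ℏ = (4.716×10⁻³⁴)/(1.055×10⁻³⁴) ≈ 4.470.
(|L|/ℏ)² = l(l+1) ≈ 19.98 ⇒ l = 4.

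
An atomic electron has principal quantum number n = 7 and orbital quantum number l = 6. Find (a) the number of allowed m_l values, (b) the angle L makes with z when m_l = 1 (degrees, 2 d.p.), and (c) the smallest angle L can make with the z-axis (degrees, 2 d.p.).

13 values; θ(m_l=1) ≈ 81.12°; θ_min ≈ 22.21°

There are 2l+1 = 13 values of m_l.
For m_l = 1: cos θ = 1/√42, θ ≈ 81.12°.
cos θ_min = 6/√42, so θ_min ≈ 22.21°.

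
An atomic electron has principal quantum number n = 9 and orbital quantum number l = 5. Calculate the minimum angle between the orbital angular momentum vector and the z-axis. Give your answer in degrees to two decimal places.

|L|² = l(l+1)ℏ² = 30ℏ², so |L| = √30 ℏ.
The smallest angle corresponds to the largest L_z, i.e. m_l = l = 5, giving L_z = 5ℏ.
cos θ_min = 5/√30, so θ_min ≈ 24.09°.

θ_min ≈ 24.09°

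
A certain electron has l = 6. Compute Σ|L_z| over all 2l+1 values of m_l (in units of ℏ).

Σ|L_z| = 42 ℏ

m_l ∈ {-6, -5, -4, -3, -2, -1, 0, 1, 2, 3, 4, 5, 6}.
Σ|m_l| = 2(1+2+…+6) = 42.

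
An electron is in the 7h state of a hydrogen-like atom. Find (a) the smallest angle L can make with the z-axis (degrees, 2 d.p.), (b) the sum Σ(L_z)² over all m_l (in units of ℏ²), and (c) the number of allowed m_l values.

θ_min ≈ 24.09°; Σ(L_z)² = 110 ℏ²; 11 values

The 7h subshell has l = 5.
cos θ_min = 5/√30, so θ_min ≈ 24.09°.
Σ m_l² = 110, so Σ(L_z)² = 110 ℏ².
There are 2l+1 = 11 values of m_l.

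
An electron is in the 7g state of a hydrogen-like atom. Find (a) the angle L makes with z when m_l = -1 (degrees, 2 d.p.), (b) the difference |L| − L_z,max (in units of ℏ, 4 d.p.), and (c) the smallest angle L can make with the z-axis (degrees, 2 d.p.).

θ(m_l=-1) ≈ 102.92°; |L|−L_z,max ≈ 0.4721ℏ; θ_min ≈ 26.57°

7g means n = 7, l = 4.
For m_l = -1: cos θ = -1/√20, θ ≈ 102.92°.
|L| − L_z,max = (2√5 − 4)ℏ ≈ 0.4721ℏ.
cos θ_min = 4/√20, so θ_min ≈ 26.57°.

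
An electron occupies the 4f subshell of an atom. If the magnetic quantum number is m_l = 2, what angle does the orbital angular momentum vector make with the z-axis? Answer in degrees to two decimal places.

θ ≈ 54.74°

The 4f subshell has l = 3.
|L| = √(l(l+1)) ℏ = 2√3 ℏ.
L_z = m_l ℏ = 2ℏ.
cos θ = L_z/|L| = 2/√12, so θ ≈ 54.74°.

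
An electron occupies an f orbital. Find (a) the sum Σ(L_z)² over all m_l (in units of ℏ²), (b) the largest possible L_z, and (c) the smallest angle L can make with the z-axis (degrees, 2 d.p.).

An f state has l = 3.
Σ m_l² = 28, so Σ(L_z)² = 28 ℏ².
L_z,max = lℏ = 3ℏ.
cos θ_min = 3/√12, so θ_min ≈ 30.00°.

Σ(L_z)² = 28 ℏ²; L_z,max = 3ℏ; θ_min ≈ 30.00°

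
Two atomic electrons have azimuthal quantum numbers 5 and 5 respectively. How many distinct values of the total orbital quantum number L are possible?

By the triangle rule, |l₁ − l₂| ≤ L ≤ l₁ + l₂.
So L can be 0, 1, 2, 3, 4, 5, 6, 7, 8, 9, 10.
That is 11 values.

11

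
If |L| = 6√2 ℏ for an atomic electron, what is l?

l = 8

(|L|/ℏ)² = l(l+1) = 72.
The positive root is l = 8.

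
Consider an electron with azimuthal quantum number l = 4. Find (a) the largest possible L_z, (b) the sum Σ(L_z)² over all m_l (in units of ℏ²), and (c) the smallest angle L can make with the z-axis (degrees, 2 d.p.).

L_z,max = lℏ = 4ℏ.
Σ m_l² = 60, so Σ(L_z)² = 60 ℏ².
cos θ_min = 4/√20, so θ_min ≈ 26.57°.

L_z,max = 4ℏ; Σ(L_z)² = 60 ℏ²; θ_min ≈ 26.57°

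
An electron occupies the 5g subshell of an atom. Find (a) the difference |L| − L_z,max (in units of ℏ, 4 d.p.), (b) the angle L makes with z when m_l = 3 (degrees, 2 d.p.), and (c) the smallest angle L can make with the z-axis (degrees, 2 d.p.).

For 5g, l = 4.
|L| − L_z,max = (2√5 − 4)ℏ ≈ 0.4721ℏ.
For m_l = 3: cos θ = 3/√20, θ ≈ 47.87°.
cos θ_min = 4/√20, so θ_min ≈ 26.57°.

|L|−L_z,max ≈ 0.4721ℏ; θ(m_l=3) ≈ 47.87°; θ_min ≈ 26.57°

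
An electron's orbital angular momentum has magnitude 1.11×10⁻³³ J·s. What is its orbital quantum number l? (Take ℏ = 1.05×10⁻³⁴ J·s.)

In units of ℏ, |L| ≈ 10.571.
(|L|/ℏ)² = l(l+1) ≈ 111.76 ⇒ l = 10.

l = 10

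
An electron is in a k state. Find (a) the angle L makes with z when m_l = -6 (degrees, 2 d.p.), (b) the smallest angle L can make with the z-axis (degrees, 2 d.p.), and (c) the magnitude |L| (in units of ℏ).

θ(m_l=-6) ≈ 143.30°; θ_min ≈ 20.70°; |L| = 2√14 ℏ ≈ 7.483ℏ

For a k orbital, l = 7.
For m_l = -6: cos θ = -6/√56, θ ≈ 143.30°.
cos θ_min = 7/√56, so θ_min ≈ 20.70°.
|L| = ℏ√(7·8) = 2√14 ℏ ≈ 7.483ℏ.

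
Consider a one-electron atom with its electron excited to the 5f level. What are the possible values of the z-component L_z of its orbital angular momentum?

The 5f level has l = 3.
L_z = m_l ℏ with m_l ranging from −l to +l in integer steps.
For l = 3: m_l ∈ {-3, -2, -1, 0, 1, 2, 3}.

L_z ∈ {−3ℏ, −2ℏ, −ℏ, 0, ℏ, 2ℏ, 3ℏ}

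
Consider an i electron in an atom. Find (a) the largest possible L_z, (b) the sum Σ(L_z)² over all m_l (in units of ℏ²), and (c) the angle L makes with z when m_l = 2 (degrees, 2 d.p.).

L_z,max = 6ℏ; Σ(L_z)² = 182 ℏ²; θ(m_l=2) ≈ 72.02°

For an i orbital, l = 6.
L_z,max = lℏ = 6ℏ.
Σ m_l² = 182, so Σ(L_z)² = 182 ℏ².
For m_l = 2: cos θ = 2/√42, θ ≈ 72.02°.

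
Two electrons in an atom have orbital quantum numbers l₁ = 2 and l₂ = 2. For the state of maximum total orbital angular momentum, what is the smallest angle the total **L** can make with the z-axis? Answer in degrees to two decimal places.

θ_min ≈ 26.57°

L runs from |2 − 2| = 0 to 2 + 2 = 4.
So L can be 0, 1, 2, 3, 4.
The maximum is L = 4, with |L_tot| = ℏ√(4·5) = 2√5 ℏ.
The minimum angle with z is arccos(4/√20) ≈ 26.57°.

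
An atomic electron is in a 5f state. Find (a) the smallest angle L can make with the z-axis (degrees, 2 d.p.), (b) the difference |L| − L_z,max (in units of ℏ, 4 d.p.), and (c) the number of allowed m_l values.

For 5f, l = 3.
cos θ_min = 3/√12, so θ_min ≈ 30.00°.
|L| − L_z,max = (2√3 − 3)ℏ ≈ 0.4641ℏ.
There are 2l+1 = 7 values of m_l.

θ_min ≈ 30.00°; |L|−L_z,max ≈ 0.4641ℏ; 7 values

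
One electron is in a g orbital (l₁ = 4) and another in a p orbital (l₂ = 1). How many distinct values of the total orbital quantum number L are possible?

3

The total orbital quantum number L ranges from |l₁ − l₂| to l₁ + l₂ in integer steps.
So L can be 3, 4, 5.
That is 3 values.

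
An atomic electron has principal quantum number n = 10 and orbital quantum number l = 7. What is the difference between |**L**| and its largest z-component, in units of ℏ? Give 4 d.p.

|L| = 2√14 ℏ ≈ 7.4833ℏ, while L_z,max = lℏ = 7ℏ.
The difference is (2√14 − 7)ℏ ≈ 0.4833ℏ.

|L| − L_z,max ≈ 0.4833ℏ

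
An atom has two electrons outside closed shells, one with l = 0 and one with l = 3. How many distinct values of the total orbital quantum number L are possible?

1

Angular momentum addition gives L = |l₁ − l₂|, …, l₁ + l₂.
L ∈ {3}.
That is 1 value.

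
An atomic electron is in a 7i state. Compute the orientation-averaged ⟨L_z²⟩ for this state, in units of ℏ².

⟨L_z²⟩ = 14 ℏ²

7i means n = 7, l = 6.
The allowed m_l values are -6, -5, -4, -3, -2, -1, 0, 1, 2, 3, 4, 5, 6.
⟨L_z²⟩ = ℏ²·(Σ m_l²)/(2l+1) = ℏ²·182/13 = 14ℏ².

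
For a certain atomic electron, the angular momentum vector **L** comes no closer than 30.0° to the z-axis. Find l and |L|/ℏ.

cos²θ_min = l/(l+1) = 0.7500.
l = cos²θ/sin²θ ≈ 3.
Then |L| = ℏ√(3·4) = 2√3 ℏ.

l = 3, |L| = 2√3 ℏ ≈ 3.464ℏ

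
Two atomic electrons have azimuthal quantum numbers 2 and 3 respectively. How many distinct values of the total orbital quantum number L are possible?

L runs from |2 − 3| = 1 to 2 + 3 = 5.
Allowed values: L = 1, 2, 3, 4, 5.
That is 5 values.

5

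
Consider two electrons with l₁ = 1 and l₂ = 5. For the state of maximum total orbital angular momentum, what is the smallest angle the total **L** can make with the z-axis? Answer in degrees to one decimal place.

θ_min ≈ 22.2°

By the triangle rule, |l₁ − l₂| ≤ L ≤ l₁ + l₂.
Allowed values: L = 4, 5, 6.
The maximum is L = 6, with |L_tot| = ℏ√(6·7) = √42 ℏ.
The minimum angle with z is arccos(6/√42) ≈ 22.2°.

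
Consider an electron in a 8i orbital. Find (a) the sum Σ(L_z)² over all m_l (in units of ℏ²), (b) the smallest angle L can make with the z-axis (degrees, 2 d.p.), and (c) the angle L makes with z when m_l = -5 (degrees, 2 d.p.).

Σ(L_z)² = 182 ℏ²; θ_min ≈ 22.21°; θ(m_l=-5) ≈ 140.49°

For 8i, l = 6.
Σ m_l² = 182, so Σ(L_z)² = 182 ℏ².
cos θ_min = 6/√42, so θ_min ≈ 22.21°.
For m_l = -5: cos θ = -5/√42, θ ≈ 140.49°.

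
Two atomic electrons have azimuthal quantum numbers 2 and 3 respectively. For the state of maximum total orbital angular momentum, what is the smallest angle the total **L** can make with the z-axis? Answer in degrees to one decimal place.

The total orbital quantum number L ranges from |l₁ − l₂| to l₁ + l₂ in integer steps.
So L can be 1, 2, 3, 4, 5.
The maximum is L = 5, with |L_tot| = ℏ√(5·6) = √30 ℏ.
The minimum angle with z is arccos(5/√30) ≈ 24.1°.

θ_min ≈ 24.1°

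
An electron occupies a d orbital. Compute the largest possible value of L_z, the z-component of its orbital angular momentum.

For a d orbital, l = 2.
L_z = m_l ℏ with m_l ∈ {−2, …, 2}; the maximum is m_l = 2.

L_z,max = 2ℏ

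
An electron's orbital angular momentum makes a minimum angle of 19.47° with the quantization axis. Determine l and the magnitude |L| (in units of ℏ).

cos²θ_min = l/(l+1) = 0.8889.
Thus l = 0.8889/(1 − 0.8889) ≈ 8.
Then |L| = ℏ√(8·9) = 6√2 ℏ.

l = 8, |L| = 6√2 ℏ ≈ 8.485ℏ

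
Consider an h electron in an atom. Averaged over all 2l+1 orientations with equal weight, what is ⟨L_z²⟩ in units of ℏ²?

⟨L_z²⟩ = 10 ℏ²

The letter h corresponds to l = 5.
m_l runs from −5 to 5, i.e. {-5, -4, -3, -2, -1, 0, 1, 2, 3, 4, 5}.
⟨L_z²⟩ = ℏ²·l(l+1)/3 = 10ℏ².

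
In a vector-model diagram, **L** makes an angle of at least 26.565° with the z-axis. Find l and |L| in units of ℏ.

At minimum angle, m_l = l, so cos θ = l/√(l(l+1)); cos²θ = l/(l+1) = 0.8000.
Thus l = 0.8000/(1 − 0.8000) ≈ 4.
Then |L| = ℏ√(4·5) = 2√5 ℏ.

l = 4, |L| = 2√5 ℏ ≈ 4.472ℏ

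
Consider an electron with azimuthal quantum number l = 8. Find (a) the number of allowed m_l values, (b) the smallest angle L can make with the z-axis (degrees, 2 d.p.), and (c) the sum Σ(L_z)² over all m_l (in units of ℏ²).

There are 2l+1 = 17 values of m_l.
cos θ_min = 8/√72, so θ_min ≈ 19.47°.
Σ m_l² = 408, so Σ(L_z)² = 408 ℏ².

17 values; θ_min ≈ 19.47°; Σ(L_z)² = 408 ℏ²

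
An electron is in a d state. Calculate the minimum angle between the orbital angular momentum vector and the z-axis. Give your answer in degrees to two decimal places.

The letter d corresponds to l = 2.
|L|² = l(l+1)ℏ² = 6ℏ², so |L| = √6 ℏ.
The smallest angle corresponds to the largest L_z, i.e. m_l = l = 2, giving L_z = 2ℏ.
cos θ_min = 2/√6, so θ_min ≈ 35.26°.

θ_min ≈ 35.26°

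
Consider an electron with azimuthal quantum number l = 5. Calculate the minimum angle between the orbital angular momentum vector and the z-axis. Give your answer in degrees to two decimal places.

θ_min ≈ 24.09°

|L| = ℏ√(l(l+1)) = √30 ℏ.
The smallest angle corresponds to the largest L_z, i.e. m_l = l = 5, giving L_z = 5ℏ.
cos θ_min = 5/√30, so θ_min ≈ 24.09°.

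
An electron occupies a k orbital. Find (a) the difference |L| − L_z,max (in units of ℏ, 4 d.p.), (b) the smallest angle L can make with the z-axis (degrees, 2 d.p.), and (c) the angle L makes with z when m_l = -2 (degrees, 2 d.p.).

|L|−L_z,max ≈ 0.4833ℏ; θ_min ≈ 20.70°; θ(m_l=-2) ≈ 105.50°

A k state has l = 7.
|L| − L_z,max = (2√14 − 7)ℏ ≈ 0.4833ℏ.
cos θ_min = 7/√56, so θ_min ≈ 20.70°.
For m_l = -2: cos θ = -2/√56, θ ≈ 105.50°.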